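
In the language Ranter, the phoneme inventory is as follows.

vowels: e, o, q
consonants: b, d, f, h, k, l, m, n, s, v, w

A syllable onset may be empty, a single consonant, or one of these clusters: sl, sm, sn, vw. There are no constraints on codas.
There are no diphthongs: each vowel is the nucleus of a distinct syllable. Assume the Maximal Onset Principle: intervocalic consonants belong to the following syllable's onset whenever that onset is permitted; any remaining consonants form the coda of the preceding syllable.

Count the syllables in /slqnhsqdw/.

The vowels are q, q — 2 nuclei, so 2 syllables.

2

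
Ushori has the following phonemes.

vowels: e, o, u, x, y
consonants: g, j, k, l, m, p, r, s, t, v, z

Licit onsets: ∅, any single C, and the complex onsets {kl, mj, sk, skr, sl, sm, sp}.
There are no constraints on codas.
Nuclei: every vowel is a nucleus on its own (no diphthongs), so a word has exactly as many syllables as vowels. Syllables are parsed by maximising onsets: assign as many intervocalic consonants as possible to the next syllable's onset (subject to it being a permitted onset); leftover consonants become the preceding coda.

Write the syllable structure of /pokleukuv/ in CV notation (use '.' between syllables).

CV.CCV.V.CVC

The vowels are o, e, u, u — 4 nuclei, so 4 syllables.
Between /o/ (V1) and /e/ (V2): /kl/ is a licit onset in full, so it all attaches to the next syllable.
Between /e/ (V2) and /u/ (V3): nothing intervenes; syllable break is V.V.
Between /u/ (V3) and /u/ (V4): just /k/ — single C goes to the following onset.
Result: po.kle.u.kuv.
Mapping each syllable to C/V: /po/ → CV, /kle/ → CCV, /u/ → V, /kuv/ → CVC.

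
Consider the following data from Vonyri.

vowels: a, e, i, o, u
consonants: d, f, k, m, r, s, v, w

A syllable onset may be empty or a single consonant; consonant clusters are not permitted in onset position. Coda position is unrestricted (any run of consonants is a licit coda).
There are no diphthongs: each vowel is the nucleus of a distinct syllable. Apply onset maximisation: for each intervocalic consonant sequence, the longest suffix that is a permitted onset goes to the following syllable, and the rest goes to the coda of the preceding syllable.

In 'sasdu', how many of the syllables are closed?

Nuclei (vowels): a, u → 2 syllables.
σ1/σ2 boundary: /sd/ splits as /s/ + /d/ (/d/ is the longest suffix that is a licit onset).
Putting it together: sas.du.
Classifying each syllable: /sas/ (closed), /du/ (open).
Closed syllables: 1.

1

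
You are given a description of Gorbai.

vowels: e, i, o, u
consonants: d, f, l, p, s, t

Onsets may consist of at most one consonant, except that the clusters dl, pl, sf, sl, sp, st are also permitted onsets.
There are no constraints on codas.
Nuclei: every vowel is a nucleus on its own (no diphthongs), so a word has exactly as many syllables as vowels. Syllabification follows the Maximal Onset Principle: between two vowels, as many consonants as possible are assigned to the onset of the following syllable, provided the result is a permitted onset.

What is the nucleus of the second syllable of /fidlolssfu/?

The vowels are i, o, u — 3 nuclei, so 3 syllables.
The second nucleus (vowel 2 from the left) is /o/.

o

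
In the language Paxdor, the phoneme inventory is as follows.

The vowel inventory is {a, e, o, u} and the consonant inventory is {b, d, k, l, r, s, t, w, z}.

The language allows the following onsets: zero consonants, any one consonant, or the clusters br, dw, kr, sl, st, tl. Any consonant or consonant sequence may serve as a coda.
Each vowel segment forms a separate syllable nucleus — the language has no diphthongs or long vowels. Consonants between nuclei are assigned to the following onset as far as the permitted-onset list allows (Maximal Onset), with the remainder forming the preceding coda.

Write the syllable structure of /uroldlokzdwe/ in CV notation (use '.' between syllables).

V.CVCC.CVCC.CCV

The vowels are u, o, o, e — 4 nuclei, so 4 syllables.
V1 /u/ – V2 /o/: /r/ → onset of the next syllable (single consonants are always licit onsets).
V2 /o/ – V3 /o/: /ldl/; trying suffixes from longest down, /l/ is the first permitted one, so coda /ld/ | onset /l/.
V3 /o/ – V4 /e/: /kzdw/ splits as /kz/ + /dw/ (/dw/ is the longest suffix that is a licit onset).
Putting it together: u.rold.lokz.dwe.
Mapping each syllable to C/V: /u/ → V, /rold/ → CVCC, /lokz/ → CVCC, /dwe/ → CCV.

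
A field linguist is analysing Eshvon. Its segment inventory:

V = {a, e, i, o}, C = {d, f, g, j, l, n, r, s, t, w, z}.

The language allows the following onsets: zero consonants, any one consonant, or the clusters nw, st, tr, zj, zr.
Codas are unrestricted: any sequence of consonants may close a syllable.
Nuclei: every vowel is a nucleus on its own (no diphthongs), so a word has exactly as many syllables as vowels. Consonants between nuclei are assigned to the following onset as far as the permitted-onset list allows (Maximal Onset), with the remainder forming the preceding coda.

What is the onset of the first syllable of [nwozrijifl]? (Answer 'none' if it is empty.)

nw

Vowels present: o, i, i; each is a nucleus, giving 3 syllables.
σ1/σ2 boundary: cluster /zr/ — /zr/ is itself a permitted onset, so the whole cluster goes right; preceding coda = ∅.
σ2/σ3 boundary: /j/ is a single consonant, so it becomes the next onset.
Putting it together: nwo.zri.jifl.
Syllable 1 is /nwo/: onset /nw/, nucleus /o/, coda ∅.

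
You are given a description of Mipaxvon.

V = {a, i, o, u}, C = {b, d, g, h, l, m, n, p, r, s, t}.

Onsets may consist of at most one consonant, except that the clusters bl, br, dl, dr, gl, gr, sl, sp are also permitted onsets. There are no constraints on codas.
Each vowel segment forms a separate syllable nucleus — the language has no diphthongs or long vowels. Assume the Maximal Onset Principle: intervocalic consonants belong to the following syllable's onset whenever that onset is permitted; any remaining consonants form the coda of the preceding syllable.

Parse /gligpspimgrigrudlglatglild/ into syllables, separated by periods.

gligp.spim.gri.grudl.glat.glild

The vowels are i, i, i, u, a, i — 6 nuclei, so 6 syllables.
σ1/σ2 boundary: /gpsp/ splits as /gp/ + /sp/ (/sp/ is the longest suffix that is a licit onset).
σ2/σ3 boundary: cluster /mgr/ — the longest permitted-onset suffix is /gr/; onset = /gr/, preceding coda = /m/.
σ3/σ4 boundary: /gr/ — entire cluster is a permitted onset → onset /gr/, coda ∅.
σ4/σ5 boundary: /dlgl/ — longest licit onset from the right is /gl/, leaving /dl/ as coda.
σ5/σ6 boundary: /tgl/ splits as /t/ + /gl/ (/gl/ is the longest suffix that is a licit onset).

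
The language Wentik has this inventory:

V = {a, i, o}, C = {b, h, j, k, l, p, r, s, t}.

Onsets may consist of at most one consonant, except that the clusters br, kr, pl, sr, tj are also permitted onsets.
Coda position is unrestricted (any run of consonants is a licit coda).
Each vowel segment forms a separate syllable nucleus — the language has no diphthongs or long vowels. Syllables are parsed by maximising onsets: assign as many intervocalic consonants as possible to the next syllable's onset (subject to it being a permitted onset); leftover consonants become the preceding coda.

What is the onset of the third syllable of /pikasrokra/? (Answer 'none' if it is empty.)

sr

Nuclei (vowels): i, a, o, a → 4 syllables.
σ1/σ2 boundary: /k/ is a single consonant, so it becomes the next onset.
σ2/σ3 boundary: cluster /sr/ — /sr/ is itself a permitted onset, so the whole cluster goes right; preceding coda = ∅.
σ3/σ4 boundary: /kr/ — entire cluster is a permitted onset → onset /kr/, coda ∅.
So the parse is pi.ka.sro.kra.
Syllable 3 is /sro/: onset /sr/, nucleus /o/, coda ∅.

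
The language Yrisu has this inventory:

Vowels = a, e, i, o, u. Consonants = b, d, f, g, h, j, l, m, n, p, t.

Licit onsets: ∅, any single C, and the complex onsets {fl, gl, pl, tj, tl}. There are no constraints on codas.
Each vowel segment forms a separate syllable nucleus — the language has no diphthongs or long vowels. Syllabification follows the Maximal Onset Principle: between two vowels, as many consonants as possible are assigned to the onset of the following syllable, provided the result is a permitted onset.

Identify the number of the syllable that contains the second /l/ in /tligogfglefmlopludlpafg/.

3

The vowels are i, o, e, o, u, a — 6 nuclei, so 6 syllables.
/i…o/ gap (V1→V2): /g/ → onset of the next syllable (single consonants are always licit onsets).
/o…e/ gap (V2→V3): cluster /gfgl/ — the longest permitted-onset suffix is /gl/; onset = /gl/, preceding coda = /gf/.
/e…o/ gap (V3→V4): /fml/ — longest licit onset from the right is /l/, leaving /fm/ as coda.
/o…u/ gap (V4→V5): /pl/ — entire cluster is a permitted onset → onset /pl/, coda ∅.
/u…a/ gap (V5→V6): cluster /dlp/ — the longest permitted-onset suffix is /p/; onset = /p/, preceding coda = /dl/.
Result: tli.gogf.glefm.lo.pludl.pafg.
The second /l/ is in the onset of syllable 3 (/glefm/).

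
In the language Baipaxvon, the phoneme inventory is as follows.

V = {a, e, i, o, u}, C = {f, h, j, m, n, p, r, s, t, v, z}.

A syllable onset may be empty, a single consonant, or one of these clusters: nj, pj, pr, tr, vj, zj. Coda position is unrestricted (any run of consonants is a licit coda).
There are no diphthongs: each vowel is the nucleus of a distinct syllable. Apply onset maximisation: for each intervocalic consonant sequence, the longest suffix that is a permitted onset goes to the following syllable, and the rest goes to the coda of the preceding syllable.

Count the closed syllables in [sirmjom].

The vowels are i, o — 2 nuclei, so 2 syllables.
/i…o/ gap (V1→V2): /rmj/ splits as /rm/ + /j/ (/j/ is the longest suffix that is a licit onset).
Putting it together: sirm.jom.
Classifying each syllable: /sirm/ (closed), /jom/ (closed).
Closed syllables: 2.

2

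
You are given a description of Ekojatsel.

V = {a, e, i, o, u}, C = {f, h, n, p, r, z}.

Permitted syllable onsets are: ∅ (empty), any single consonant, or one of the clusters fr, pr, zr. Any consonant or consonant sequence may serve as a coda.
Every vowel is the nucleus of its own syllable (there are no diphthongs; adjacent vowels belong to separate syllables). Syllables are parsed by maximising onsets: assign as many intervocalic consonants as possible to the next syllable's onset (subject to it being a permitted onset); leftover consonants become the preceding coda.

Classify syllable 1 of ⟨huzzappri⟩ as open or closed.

The vowels are u, a, i — 3 nuclei, so 3 syllables.
σ1/σ2 boundary: /zz/; trying suffixes from longest down, /z/ is the first permitted one, so coda /z/ | onset /z/.
σ2/σ3 boundary: /ppr/; trying suffixes from longest down, /pr/ is the first permitted one, so coda /p/ | onset /pr/.
Result: huz.zap.pri.
Syllable 1 is /huz/ with coda /z/, so it is closed.

closed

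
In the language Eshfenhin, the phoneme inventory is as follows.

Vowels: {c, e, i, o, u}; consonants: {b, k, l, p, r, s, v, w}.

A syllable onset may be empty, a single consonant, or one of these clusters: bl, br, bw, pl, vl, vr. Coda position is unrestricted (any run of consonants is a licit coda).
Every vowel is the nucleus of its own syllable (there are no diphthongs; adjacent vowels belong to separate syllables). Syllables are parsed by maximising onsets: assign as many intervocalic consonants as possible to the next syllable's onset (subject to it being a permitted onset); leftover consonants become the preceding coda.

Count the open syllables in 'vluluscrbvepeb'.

3

Nuclei (vowels): u, u, c, e, e → 5 syllables.
Between /u/ (V1) and /u/ (V2): /l/ is a single consonant, so it becomes the next onset.
Between /u/ (V2) and /c/ (V3): /s/ → onset of the next syllable (single consonants are always licit onsets).
Between /c/ (V3) and /e/ (V4): /rbv/ — longest licit onset from the right is /v/, leaving /rb/ as coda.
Between /e/ (V4) and /e/ (V5): just /p/ — single C goes to the following onset.
Syllabification: vlu.lu.scrb.ve.peb.
Classifying each syllable: /vlu/ (open), /lu/ (open), /scrb/ (closed), /ve/ (open), /peb/ (closed).
Open syllables: 3.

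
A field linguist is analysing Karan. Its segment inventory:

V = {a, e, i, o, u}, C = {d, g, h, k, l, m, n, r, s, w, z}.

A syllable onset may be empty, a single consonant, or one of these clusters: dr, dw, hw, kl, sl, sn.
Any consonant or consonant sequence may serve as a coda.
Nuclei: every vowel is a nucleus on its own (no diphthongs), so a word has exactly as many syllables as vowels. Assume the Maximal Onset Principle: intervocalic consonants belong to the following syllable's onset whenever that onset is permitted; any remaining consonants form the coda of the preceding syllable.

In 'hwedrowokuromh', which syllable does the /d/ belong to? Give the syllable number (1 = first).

2

Vowels present: e, o, o, u, o; each is a nucleus, giving 5 syllables.
σ1/σ2 boundary: cluster /dr/ — /dr/ is itself a permitted onset, so the whole cluster goes right; preceding coda = ∅.
σ2/σ3 boundary: just /w/ — single C goes to the following onset.
σ3/σ4 boundary: /k/ → onset of the next syllable (single consonants are always licit onsets).
σ4/σ5 boundary: /r/ → onset of the next syllable (single consonants are always licit onsets).
So the parse is hwe.dro.wo.ku.romh.
The /d/ is in the onset of syllable 2 (/dro/).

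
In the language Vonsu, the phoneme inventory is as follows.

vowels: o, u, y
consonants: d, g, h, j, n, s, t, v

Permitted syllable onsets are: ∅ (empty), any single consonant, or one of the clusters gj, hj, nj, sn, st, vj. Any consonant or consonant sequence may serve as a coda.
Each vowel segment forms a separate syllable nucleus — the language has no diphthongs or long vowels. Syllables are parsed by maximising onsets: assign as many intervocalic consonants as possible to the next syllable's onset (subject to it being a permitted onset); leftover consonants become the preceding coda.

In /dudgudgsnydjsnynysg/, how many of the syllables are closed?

The vowels are u, u, y, y, y — 5 nuclei, so 5 syllables.
σ1/σ2 boundary: /dg/ — longest licit onset from the right is /g/, leaving /d/ as coda.
σ2/σ3 boundary: /dgsn/; trying suffixes from longest down, /sn/ is the first permitted one, so coda /dg/ | onset /sn/.
σ3/σ4 boundary: /djsn/ splits as /dj/ + /sn/ (/sn/ is the longest suffix that is a licit onset).
σ4/σ5 boundary: just /n/ — single C goes to the following onset.
Putting it together: dud.gudg.snydj.sny.nysg.
Classifying each syllable: /dud/ (closed), /gudg/ (closed), /snydj/ (closed), /sny/ (open), /nysg/ (closed).
Closed syllables: 4.

4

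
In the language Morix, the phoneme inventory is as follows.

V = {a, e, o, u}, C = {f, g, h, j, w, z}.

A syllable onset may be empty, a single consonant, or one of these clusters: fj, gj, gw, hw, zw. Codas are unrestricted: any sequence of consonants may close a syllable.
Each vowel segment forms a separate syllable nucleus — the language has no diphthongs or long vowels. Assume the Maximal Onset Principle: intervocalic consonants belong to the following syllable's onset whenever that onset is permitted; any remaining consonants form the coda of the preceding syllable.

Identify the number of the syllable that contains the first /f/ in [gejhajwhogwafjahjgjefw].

5

Vowels present: e, a, o, a, a, e; each is a nucleus, giving 6 syllables.
Between /e/ (V1) and /a/ (V2): /jh/; trying suffixes from longest down, /h/ is the first permitted one, so coda /j/ | onset /h/.
Between /a/ (V2) and /o/ (V3): /jwh/; trying suffixes from longest down, /h/ is the first permitted one, so coda /jw/ | onset /h/.
Between /o/ (V3) and /a/ (V4): cluster /gw/ — /gw/ is itself a permitted onset, so the whole cluster goes right; preceding coda = ∅.
Between /a/ (V4) and /a/ (V5): cluster /fj/ — /fj/ is itself a permitted onset, so the whole cluster goes right; preceding coda = ∅.
Between /a/ (V5) and /e/ (V6): /hjgj/ — longest licit onset from the right is /gj/, leaving /hj/ as coda.
So the parse is gej.hajw.ho.gwa.fjahj.gjefw.
The first /f/ is in the onset of syllable 5 (/fjahj/).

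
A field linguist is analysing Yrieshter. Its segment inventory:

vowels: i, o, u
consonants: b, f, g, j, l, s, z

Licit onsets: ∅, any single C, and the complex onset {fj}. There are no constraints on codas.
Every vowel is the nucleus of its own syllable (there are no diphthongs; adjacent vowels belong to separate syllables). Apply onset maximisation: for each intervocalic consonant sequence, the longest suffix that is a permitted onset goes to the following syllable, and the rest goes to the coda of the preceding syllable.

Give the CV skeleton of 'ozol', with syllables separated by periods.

V.CVC

Vowels present: o, o; each is a nucleus, giving 2 syllables.
Between /o/ (V1) and /o/ (V2): /z/ is a single consonant, so it becomes the next onset.
So the parse is o.zol.
Mapping each syllable to C/V: /o/ → V, /zol/ → CVC.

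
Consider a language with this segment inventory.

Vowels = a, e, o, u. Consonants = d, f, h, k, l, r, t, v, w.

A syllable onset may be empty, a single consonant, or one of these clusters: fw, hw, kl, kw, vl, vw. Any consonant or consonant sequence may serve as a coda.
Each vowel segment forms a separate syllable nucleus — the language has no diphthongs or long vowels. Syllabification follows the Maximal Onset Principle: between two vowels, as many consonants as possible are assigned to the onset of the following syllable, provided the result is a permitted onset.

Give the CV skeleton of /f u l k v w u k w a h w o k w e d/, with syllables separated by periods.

Vowels present: u, u, a, o, e; each is a nucleus, giving 5 syllables.
Between /u/ (V1) and /u/ (V2): /lkvw/; trying suffixes from longest down, /vw/ is the first permitted one, so coda /lk/ | onset /vw/.
Between /u/ (V2) and /a/ (V3): cluster /kw/ — /kw/ is itself a permitted onset, so the whole cluster goes right; preceding coda = ∅.
Between /a/ (V3) and /o/ (V4): /hw/ is a licit onset in full, so it all attaches to the next syllable.
Between /o/ (V4) and /e/ (V5): /kw/ — entire cluster is a permitted onset → onset /kw/, coda ∅.
Syllabification: fulk.vwu.kwa.hwo.kwed.
Mapping each syllable to C/V: /fulk/ → CVCC, /vwu/ → CCV, /kwa/ → CCV, /hwo/ → CCV, /kwed/ → CCVC.

CVCC.CCV.CCV.CCV.CCVC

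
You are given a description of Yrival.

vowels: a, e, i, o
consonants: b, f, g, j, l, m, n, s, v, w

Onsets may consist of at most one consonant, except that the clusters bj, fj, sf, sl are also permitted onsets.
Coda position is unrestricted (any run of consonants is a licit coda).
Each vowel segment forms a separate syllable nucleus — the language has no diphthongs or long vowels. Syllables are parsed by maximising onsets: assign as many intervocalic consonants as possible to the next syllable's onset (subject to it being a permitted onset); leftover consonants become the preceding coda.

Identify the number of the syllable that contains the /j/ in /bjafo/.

1

Nuclei (vowels): a, o → 2 syllables.
Between /a/ (V1) and /o/ (V2): /f/ → onset of the next syllable (single consonants are always licit onsets).
So the parse is bja.fo.
The /j/ is in the onset of syllable 1 (/bja/).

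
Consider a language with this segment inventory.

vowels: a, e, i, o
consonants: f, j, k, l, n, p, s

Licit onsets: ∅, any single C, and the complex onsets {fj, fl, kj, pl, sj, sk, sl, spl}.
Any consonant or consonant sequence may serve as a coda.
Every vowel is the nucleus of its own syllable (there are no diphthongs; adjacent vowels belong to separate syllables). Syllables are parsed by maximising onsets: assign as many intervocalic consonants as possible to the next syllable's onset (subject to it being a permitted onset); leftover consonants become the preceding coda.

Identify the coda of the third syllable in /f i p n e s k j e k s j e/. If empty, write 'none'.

Nuclei (vowels): i, e, e, e → 4 syllables.
Between /i/ (V1) and /e/ (V2): cluster /pn/ — the longest permitted-onset suffix is /n/; onset = /n/, preceding coda = /p/.
Between /e/ (V2) and /e/ (V3): /skj/; trying suffixes from longest down, /kj/ is the first permitted one, so coda /s/ | onset /kj/.
Between /e/ (V3) and /e/ (V4): /ksj/ splits as /k/ + /sj/ (/sj/ is the longest suffix that is a licit onset).
So the parse is fip.nes.kjek.sje.
Syllable 3 is /kjek/: onset /kj/, nucleus /e/, coda /k/.

k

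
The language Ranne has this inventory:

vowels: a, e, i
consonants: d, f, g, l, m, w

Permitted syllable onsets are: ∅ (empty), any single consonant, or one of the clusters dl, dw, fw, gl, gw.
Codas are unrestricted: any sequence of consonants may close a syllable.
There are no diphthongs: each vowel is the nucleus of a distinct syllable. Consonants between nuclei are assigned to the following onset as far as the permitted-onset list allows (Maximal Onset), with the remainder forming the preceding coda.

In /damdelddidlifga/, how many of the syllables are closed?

3

Nuclei (vowels): a, e, i, i, a → 5 syllables.
/a…e/ gap (V1→V2): cluster /md/ — the longest permitted-onset suffix is /d/; onset = /d/, preceding coda = /m/.
/e…i/ gap (V2→V3): /ldd/ — longest licit onset from the right is /d/, leaving /ld/ as coda.
/i…i/ gap (V3→V4): cluster /dl/ — /dl/ is itself a permitted onset, so the whole cluster goes right; preceding coda = ∅.
/i…a/ gap (V4→V5): cluster /fg/ — the longest permitted-onset suffix is /g/; onset = /g/, preceding coda = /f/.
Syllabification: dam.deld.di.dlif.ga.
Classifying each syllable: /dam/ (closed), /deld/ (closed), /di/ (open), /dlif/ (closed), /ga/ (open).
Closed syllables: 3.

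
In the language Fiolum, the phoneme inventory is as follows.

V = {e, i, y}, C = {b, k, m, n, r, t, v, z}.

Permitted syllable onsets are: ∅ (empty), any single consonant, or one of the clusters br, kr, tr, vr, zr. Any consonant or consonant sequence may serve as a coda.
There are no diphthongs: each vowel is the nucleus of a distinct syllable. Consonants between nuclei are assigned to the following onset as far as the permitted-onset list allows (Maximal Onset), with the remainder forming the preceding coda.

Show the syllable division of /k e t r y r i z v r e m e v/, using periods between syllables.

Nuclei (vowels): e, y, i, e, e → 5 syllables.
σ1/σ2 boundary: cluster /tr/ — /tr/ is itself a permitted onset, so the whole cluster goes right; preceding coda = ∅.
σ2/σ3 boundary: /r/ is a single consonant, so it becomes the next onset.
σ3/σ4 boundary: /zvr/ — longest licit onset from the right is /vr/, leaving /z/ as coda.
σ4/σ5 boundary: /m/ → onset of the next syllable (single consonants are always licit onsets).

ke.try.riz.vre.mev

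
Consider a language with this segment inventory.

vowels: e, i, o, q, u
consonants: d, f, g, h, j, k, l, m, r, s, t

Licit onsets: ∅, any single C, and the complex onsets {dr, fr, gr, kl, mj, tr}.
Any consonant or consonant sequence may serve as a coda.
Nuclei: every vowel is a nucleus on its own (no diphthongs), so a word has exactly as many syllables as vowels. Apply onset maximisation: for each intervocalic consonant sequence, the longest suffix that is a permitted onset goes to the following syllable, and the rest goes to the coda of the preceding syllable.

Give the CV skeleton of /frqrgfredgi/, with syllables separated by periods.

Nuclei (vowels): q, e, i → 3 syllables.
σ1/σ2 boundary: /rgfr/ splits as /rg/ + /fr/ (/fr/ is the longest suffix that is a licit onset).
σ2/σ3 boundary: /dg/; trying suffixes from longest down, /g/ is the first permitted one, so coda /d/ | onset /g/.
So the parse is frqrg.fred.gi.
Mapping each syllable to C/V: /frqrg/ → CCVCC, /fred/ → CCVC, /gi/ → CV.

CCVCC.CCVC.CV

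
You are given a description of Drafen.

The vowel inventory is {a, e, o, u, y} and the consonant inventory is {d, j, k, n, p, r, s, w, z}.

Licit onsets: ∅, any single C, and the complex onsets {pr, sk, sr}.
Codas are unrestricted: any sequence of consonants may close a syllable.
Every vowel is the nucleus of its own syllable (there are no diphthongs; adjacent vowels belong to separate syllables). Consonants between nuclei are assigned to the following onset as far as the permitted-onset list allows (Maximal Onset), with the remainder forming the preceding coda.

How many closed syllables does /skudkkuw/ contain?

The vowels are u, u — 2 nuclei, so 2 syllables.
/u…u/ gap (V1→V2): /dkk/ — longest licit onset from the right is /k/, leaving /dk/ as coda.
Putting it together: skudk.kuw.
Classifying each syllable: /skudk/ (closed), /kuw/ (closed).
Closed syllables: 2.

2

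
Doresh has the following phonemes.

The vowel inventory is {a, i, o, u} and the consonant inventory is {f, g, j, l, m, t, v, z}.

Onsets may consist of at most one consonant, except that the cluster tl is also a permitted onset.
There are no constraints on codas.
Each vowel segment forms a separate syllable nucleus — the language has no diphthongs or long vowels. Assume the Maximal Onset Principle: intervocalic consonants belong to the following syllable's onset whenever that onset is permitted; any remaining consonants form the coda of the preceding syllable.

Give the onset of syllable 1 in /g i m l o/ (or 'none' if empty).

g

Nuclei (vowels): i, o → 2 syllables.
/i…o/ gap (V1→V2): /ml/; trying suffixes from longest down, /l/ is the first permitted one, so coda /m/ | onset /l/.
Putting it together: gim.lo.
Syllable 1 is /gim/: onset /g/, nucleus /i/, coda /m/.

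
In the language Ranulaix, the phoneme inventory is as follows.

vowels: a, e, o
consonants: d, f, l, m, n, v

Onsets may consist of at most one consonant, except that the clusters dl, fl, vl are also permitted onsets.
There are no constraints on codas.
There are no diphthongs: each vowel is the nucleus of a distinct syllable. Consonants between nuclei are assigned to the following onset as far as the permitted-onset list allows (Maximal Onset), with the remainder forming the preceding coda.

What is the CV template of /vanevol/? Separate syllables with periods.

CV.CV.CVC

Nuclei (vowels): a, e, o → 3 syllables.
σ1/σ2 boundary: just /n/ — single C goes to the following onset.
σ2/σ3 boundary: /v/ is a single consonant, so it becomes the next onset.
Syllabification: va.ne.vol.
Mapping each syllable to C/V: /va/ → CV, /ne/ → CV, /vol/ → CVC.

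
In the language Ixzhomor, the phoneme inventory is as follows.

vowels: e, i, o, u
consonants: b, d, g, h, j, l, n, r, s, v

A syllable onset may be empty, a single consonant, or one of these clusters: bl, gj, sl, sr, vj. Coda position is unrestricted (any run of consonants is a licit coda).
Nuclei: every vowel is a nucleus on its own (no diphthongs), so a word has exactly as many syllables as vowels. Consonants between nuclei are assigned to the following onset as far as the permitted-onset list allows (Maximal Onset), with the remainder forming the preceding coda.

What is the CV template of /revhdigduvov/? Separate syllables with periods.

CVCC.CVC.CV.CVC

The vowels are e, i, u, o — 4 nuclei, so 4 syllables.
/e…i/ gap (V1→V2): /vhd/ — longest licit onset from the right is /d/, leaving /vh/ as coda.
/i…u/ gap (V2→V3): cluster /gd/ — the longest permitted-onset suffix is /d/; onset = /d/, preceding coda = /g/.
/u…o/ gap (V3→V4): /v/ is a single consonant, so it becomes the next onset.
Syllabification: revh.dig.du.vov.
Mapping each syllable to C/V: /revh/ → CVCC, /dig/ → CVC, /du/ → CV, /vov/ → CVC.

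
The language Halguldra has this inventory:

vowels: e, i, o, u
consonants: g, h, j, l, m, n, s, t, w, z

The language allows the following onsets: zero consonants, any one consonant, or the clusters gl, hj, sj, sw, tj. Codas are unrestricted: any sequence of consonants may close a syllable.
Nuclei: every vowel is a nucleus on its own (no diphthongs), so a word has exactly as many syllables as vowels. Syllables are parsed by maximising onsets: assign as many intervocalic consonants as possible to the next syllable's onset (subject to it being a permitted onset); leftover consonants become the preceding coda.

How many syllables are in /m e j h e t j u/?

3

Vowels present: e, e, u; each is a nucleus, giving 3 syllables.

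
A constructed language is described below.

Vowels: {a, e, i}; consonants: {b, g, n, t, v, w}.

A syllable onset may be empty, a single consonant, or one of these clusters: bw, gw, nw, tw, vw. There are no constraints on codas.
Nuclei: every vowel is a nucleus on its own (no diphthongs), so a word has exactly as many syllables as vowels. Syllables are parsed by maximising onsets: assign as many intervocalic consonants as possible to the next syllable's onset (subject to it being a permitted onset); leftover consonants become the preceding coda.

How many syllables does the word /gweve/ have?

2

Vowels present: e, e; each is a nucleus, giving 2 syllables.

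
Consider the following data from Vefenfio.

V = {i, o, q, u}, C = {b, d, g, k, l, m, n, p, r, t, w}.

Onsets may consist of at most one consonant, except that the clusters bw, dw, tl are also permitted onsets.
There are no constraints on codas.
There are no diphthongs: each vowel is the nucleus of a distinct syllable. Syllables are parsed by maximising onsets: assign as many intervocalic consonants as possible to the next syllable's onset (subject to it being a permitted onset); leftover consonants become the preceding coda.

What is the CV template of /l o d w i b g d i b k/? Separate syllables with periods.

Vowels present: o, i, i; each is a nucleus, giving 3 syllables.
Between /o/ (V1) and /i/ (V2): cluster /dw/ — /dw/ is itself a permitted onset, so the whole cluster goes right; preceding coda = ∅.
Between /i/ (V2) and /i/ (V3): cluster /bgd/ — the longest permitted-onset suffix is /d/; onset = /d/, preceding coda = /bg/.
Putting it together: lo.dwibg.dibk.
Mapping each syllable to C/V: /lo/ → CV, /dwibg/ → CCVCC, /dibk/ → CVCC.

CV.CCVCC.CVCC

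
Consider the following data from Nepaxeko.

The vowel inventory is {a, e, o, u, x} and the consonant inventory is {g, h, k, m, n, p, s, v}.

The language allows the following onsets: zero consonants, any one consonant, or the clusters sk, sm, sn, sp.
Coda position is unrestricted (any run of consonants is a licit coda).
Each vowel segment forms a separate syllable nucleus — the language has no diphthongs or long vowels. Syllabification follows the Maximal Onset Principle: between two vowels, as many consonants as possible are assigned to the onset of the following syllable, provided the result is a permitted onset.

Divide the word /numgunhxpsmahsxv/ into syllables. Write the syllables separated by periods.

The vowels are u, u, x, a, x — 5 nuclei, so 5 syllables.
Between /u/ (V1) and /u/ (V2): cluster /mg/ — the longest permitted-onset suffix is /g/; onset = /g/, preceding coda = /m/.
Between /u/ (V2) and /x/ (V3): cluster /nh/ — the longest permitted-onset suffix is /h/; onset = /h/, preceding coda = /n/.
Between /x/ (V3) and /a/ (V4): /psm/ splits as /p/ + /sm/ (/sm/ is the longest suffix that is a licit onset).
Between /a/ (V4) and /x/ (V5): /hs/; trying suffixes from longest down, /s/ is the first permitted one, so coda /h/ | onset /s/.

num.gun.hxp.smah.sxv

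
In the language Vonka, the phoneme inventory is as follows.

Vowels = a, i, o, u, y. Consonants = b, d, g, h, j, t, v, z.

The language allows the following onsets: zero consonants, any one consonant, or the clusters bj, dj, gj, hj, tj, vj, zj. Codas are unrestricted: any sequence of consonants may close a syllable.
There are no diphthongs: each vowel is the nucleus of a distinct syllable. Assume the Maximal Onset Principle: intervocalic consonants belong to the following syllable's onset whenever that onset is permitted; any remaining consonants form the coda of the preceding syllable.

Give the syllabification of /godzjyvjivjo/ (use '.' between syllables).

The vowels are o, y, i, o — 4 nuclei, so 4 syllables.
/o…y/ gap (V1→V2): /dzj/ — longest licit onset from the right is /zj/, leaving /d/ as coda.
/y…i/ gap (V2→V3): /vj/ is a licit onset in full, so it all attaches to the next syllable.
/i…o/ gap (V3→V4): /vj/ is a licit onset in full, so it all attaches to the next syllable.

god.zjy.vji.vjo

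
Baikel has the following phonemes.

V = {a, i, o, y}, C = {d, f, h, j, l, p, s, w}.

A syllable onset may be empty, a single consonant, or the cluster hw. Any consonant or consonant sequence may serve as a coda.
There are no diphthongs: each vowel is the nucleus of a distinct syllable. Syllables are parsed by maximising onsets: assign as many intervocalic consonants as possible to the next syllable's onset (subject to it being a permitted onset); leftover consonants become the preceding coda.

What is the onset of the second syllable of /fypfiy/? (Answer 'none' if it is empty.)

Vowels present: y, i, y; each is a nucleus, giving 3 syllables.
σ1/σ2 boundary: /pf/ splits as /p/ + /f/ (/f/ is the longest suffix that is a licit onset).
σ2/σ3 boundary: nothing intervenes; syllable break is V.V.
Syllabification: fyp.fi.y.
Syllable 2 is /fi/: onset /f/, nucleus /i/, coda ∅.

f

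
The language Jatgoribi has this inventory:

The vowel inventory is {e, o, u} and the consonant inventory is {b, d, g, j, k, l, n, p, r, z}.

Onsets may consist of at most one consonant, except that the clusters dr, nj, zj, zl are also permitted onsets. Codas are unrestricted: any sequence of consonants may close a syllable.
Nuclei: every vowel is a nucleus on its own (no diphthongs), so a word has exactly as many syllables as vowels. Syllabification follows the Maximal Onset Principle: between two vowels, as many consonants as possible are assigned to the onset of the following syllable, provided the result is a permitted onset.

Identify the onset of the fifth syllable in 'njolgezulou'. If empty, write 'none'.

none

The vowels are o, e, u, o, u — 5 nuclei, so 5 syllables.
/o…e/ gap (V1→V2): /lg/; trying suffixes from longest down, /g/ is the first permitted one, so coda /l/ | onset /g/.
/e…u/ gap (V2→V3): just /z/ — single C goes to the following onset.
/u…o/ gap (V3→V4): /l/ is a single consonant, so it becomes the next onset.
/o…u/ gap (V4→V5): no consonants, so the boundary falls immediately after /o/.
Syllabification: njol.ge.zu.lo.u.
Syllable 5 is /u/: onset ∅, nucleus /u/, coda ∅.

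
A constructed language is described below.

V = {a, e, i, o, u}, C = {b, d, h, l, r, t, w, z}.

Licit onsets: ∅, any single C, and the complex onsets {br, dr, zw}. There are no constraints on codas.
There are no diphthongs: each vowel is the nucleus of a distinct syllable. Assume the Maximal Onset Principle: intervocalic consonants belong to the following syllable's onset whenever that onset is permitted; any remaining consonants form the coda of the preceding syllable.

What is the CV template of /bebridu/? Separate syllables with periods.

CV.CCV.CV

Vowels present: e, i, u; each is a nucleus, giving 3 syllables.
Between /e/ (V1) and /i/ (V2): /br/ is a licit onset in full, so it all attaches to the next syllable.
Between /i/ (V2) and /u/ (V3): /d/ is a single consonant, so it becomes the next onset.
Putting it together: be.bri.du.
Mapping each syllable to C/V: /be/ → CV, /bri/ → CCV, /du/ → CV.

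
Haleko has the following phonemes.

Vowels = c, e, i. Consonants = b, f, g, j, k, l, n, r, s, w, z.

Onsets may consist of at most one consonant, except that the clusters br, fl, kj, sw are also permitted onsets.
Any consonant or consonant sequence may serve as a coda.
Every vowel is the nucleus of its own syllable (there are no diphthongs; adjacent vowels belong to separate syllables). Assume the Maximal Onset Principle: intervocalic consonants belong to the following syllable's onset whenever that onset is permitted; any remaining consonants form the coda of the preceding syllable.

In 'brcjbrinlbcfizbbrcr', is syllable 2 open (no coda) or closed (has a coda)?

Vowels present: c, i, c, i, c; each is a nucleus, giving 5 syllables.
V1 /c/ – V2 /i/: /jbr/; trying suffixes from longest down, /br/ is the first permitted one, so coda /j/ | onset /br/.
V2 /i/ – V3 /c/: cluster /nlb/ — the longest permitted-onset suffix is /b/; onset = /b/, preceding coda = /nl/.
V3 /c/ – V4 /i/: just /f/ — single C goes to the following onset.
V4 /i/ – V5 /c/: /zbbr/ splits as /zb/ + /br/ (/br/ is the longest suffix that is a licit onset).
Syllabification: brcj.brinl.bc.fizb.brcr.
Syllable 2 is /brinl/ with coda /nl/, so it is closed.

closed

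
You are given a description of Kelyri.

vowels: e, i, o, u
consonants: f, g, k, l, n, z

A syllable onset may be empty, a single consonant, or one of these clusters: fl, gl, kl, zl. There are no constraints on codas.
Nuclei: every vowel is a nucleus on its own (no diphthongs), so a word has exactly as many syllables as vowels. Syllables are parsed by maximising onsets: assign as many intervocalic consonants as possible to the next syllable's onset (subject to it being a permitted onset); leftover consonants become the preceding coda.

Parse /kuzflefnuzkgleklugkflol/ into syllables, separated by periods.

Nuclei (vowels): u, e, u, e, u, o → 6 syllables.
Between /u/ (V1) and /e/ (V2): /zfl/ splits as /z/ + /fl/ (/fl/ is the longest suffix that is a licit onset).
Between /e/ (V2) and /u/ (V3): /fn/ splits as /f/ + /n/ (/n/ is the longest suffix that is a licit onset).
Between /u/ (V3) and /e/ (V4): /zkgl/ — longest licit onset from the right is /gl/, leaving /zk/ as coda.
Between /e/ (V4) and /u/ (V5): cluster /kl/ — /kl/ is itself a permitted onset, so the whole cluster goes right; preceding coda = ∅.
Between /u/ (V5) and /o/ (V6): /gkfl/; trying suffixes from longest down, /fl/ is the first permitted one, so coda /gk/ | onset /fl/.

kuz.flef.nuzk.gle.klugk.flol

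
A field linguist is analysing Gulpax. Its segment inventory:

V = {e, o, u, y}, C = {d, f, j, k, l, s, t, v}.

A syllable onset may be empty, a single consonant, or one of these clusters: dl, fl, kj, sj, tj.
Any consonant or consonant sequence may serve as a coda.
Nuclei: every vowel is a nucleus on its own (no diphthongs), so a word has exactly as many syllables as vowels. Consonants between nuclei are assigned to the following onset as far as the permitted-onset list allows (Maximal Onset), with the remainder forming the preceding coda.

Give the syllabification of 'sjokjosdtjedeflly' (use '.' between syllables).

Vowels present: o, o, e, e, y; each is a nucleus, giving 5 syllables.
Between /o/ (V1) and /o/ (V2): /kj/ is a licit onset in full, so it all attaches to the next syllable.
Between /o/ (V2) and /e/ (V3): /sdtj/ — longest licit onset from the right is /tj/, leaving /sd/ as coda.
Between /e/ (V3) and /e/ (V4): /d/ is a single consonant, so it becomes the next onset.
Between /e/ (V4) and /y/ (V5): cluster /fll/ — the longest permitted-onset suffix is /l/; onset = /l/, preceding coda = /fl/.

sjo.kjosd.tje.defl.ly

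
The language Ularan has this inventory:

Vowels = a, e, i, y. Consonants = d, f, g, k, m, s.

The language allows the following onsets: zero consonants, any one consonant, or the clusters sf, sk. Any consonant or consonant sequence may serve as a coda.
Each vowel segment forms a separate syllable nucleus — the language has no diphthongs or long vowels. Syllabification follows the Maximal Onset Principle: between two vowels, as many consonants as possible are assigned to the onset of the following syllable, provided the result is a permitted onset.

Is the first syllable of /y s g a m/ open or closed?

The vowels are y, a — 2 nuclei, so 2 syllables.
σ1/σ2 boundary: /sg/ — longest licit onset from the right is /g/, leaving /s/ as coda.
Putting it together: ys.gam.
Syllable 1 is /ys/ with coda /s/, so it is closed.

closed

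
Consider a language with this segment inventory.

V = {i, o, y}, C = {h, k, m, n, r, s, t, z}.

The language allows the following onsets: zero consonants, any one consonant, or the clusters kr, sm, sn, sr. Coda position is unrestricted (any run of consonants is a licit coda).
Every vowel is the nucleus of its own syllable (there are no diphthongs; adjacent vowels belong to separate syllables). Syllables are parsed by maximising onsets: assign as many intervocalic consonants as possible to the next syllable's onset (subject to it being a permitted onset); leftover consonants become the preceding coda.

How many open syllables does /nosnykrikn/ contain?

2

The vowels are o, y, i — 3 nuclei, so 3 syllables.
V1 /o/ – V2 /y/: cluster /sn/ — /sn/ is itself a permitted onset, so the whole cluster goes right; preceding coda = ∅.
V2 /y/ – V3 /i/: /kr/ is a licit onset in full, so it all attaches to the next syllable.
So the parse is no.sny.krikn.
Classifying each syllable: /no/ (open), /sny/ (open), /krikn/ (closed).
Open syllables: 2.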